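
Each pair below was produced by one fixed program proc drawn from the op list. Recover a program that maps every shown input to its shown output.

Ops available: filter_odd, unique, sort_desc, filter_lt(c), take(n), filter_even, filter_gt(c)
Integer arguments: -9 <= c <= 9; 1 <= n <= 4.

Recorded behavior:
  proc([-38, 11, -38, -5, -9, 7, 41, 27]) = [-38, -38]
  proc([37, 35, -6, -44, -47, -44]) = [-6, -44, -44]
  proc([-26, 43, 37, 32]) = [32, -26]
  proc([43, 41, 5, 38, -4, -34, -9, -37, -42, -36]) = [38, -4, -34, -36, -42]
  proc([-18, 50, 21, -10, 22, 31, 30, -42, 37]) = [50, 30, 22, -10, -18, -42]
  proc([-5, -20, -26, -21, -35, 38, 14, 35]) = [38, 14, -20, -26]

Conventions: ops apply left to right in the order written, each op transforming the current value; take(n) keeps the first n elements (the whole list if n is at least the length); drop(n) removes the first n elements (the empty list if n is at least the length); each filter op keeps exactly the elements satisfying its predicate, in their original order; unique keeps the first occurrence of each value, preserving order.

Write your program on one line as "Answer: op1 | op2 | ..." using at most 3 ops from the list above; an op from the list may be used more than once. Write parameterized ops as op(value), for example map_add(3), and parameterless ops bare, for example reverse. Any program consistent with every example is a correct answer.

filter_even | sort_desc

Check, running the answer program on each example:
  [-38, 11, -38, -5, -9, 7, 41, 27] -> [-38, -38] -> [-38, -38]
  [37, 35, -6, -44, -47, -44] -> [-6, -44, -44] -> [-6, -44, -44]
  [-26, 43, 37, 32] -> [-26, 32] -> [32, -26]
  [43, 41, 5, 38, -4, -34, -9, -37, -42, -36] -> [38, -4, -34, -42, -36] -> [38, -4, -34, -36, -42]
  [-18, 50, 21, -10, 22, 31, 30, -42, 37] -> [-18, 50, -10, 22, 30, -42] -> [50, 30, 22, -10, -18, -42]
  [-5, -20, -26, -21, -35, 38, 14, 35] -> [-20, -26, 38, 14] -> [38, 14, -20, -26]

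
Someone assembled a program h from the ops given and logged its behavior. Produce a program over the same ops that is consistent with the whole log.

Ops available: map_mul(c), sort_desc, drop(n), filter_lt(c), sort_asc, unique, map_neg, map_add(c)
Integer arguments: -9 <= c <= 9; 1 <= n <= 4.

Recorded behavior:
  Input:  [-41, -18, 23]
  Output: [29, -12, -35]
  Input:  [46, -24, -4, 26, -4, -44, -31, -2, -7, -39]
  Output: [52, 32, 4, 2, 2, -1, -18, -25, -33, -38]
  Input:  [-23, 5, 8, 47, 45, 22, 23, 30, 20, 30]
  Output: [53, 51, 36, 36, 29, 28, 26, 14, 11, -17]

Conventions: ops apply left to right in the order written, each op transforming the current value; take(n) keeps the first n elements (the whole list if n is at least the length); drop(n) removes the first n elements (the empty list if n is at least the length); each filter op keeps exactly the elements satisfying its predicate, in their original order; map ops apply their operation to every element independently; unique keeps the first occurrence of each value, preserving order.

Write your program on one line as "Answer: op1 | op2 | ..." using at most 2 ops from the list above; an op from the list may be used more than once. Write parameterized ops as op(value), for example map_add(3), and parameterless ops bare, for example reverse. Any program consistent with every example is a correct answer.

map_add(6) | sort_desc

Check, running the answer program on each example:
  [-41, -18, 23] -> [-35, -12, 29] -> [29, -12, -35]
  [46, -24, -4, 26, -4, -44, -31, -2, -7, -39] -> [52, -18, 2, 32, 2, -38, -25, 4, -1, -33] -> [52, 32, 4, 2, 2, -1, -18, -25, -33, -38]
  [-23, 5, 8, 47, 45, 22, 23, 30, 20, 30] -> [-17, 11, 14, 53, 51, 28, 29, 36, 26, 36] -> [53, 51, 36, 36, 29, 28, 26, 14, 11, -17]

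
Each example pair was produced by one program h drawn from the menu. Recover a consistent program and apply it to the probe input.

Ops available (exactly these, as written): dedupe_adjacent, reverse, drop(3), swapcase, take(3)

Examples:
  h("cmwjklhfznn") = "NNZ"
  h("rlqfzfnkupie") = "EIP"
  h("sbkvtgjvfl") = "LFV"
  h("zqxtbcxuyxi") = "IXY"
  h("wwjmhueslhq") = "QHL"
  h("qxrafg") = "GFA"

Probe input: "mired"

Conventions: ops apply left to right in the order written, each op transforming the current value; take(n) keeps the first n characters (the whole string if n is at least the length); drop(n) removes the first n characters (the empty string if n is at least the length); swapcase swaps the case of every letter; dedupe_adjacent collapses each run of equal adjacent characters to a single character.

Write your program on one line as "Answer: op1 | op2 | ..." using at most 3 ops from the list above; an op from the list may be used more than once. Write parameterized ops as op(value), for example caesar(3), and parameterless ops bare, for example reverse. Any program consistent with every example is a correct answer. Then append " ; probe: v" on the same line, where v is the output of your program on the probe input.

swapcase | reverse | take(3) ; probe: "DER"

Check, running the answer program on each example:
  "cmwjklhfznn" -> "CMWJKLHFZNN" -> "NNZFHLKJWMC" -> "NNZ"
  "rlqfzfnkupie" -> "RLQFZFNKUPIE" -> "EIPUKNFZFQLR" -> "EIP"
  "sbkvtgjvfl" -> "SBKVTGJVFL" -> "LFVJGTVKBS" -> "LFV"
  "zqxtbcxuyxi" -> "ZQXTBCXUYXI" -> "IXYUXCBTXQZ" -> "IXY"
  "wwjmhueslhq" -> "WWJMHUESLHQ" -> "QHLSEUHMJWW" -> "QHL"
  "qxrafg" -> "QXRAFG" -> "GFARXQ" -> "GFA"
  probe: "mired" -> "MIRED" -> "DERIM" -> "DER"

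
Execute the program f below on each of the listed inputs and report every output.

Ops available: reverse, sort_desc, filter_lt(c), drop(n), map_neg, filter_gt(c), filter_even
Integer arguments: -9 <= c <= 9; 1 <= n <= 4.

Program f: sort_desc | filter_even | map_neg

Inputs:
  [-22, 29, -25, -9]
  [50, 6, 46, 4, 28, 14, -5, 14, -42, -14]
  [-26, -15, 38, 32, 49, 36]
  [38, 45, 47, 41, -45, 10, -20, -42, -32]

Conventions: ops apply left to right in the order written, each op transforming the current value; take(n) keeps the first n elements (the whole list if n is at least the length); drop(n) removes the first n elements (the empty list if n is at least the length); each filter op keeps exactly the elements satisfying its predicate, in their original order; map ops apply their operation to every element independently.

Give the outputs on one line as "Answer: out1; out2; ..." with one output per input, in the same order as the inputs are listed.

[22]; [-50, -46, -28, -14, -14, -6, -4, 14, 42]; [-38, -36, -32, 26]; [-38, -10, 20, 32, 42]

Execution, op by op:
  [-22, 29, -25, -9] -> [29, -9, -22, -25] -> [-22] -> [22]
  [50, 6, 46, 4, 28, 14, -5, 14, -42, -14] -> [50, 46, 28, 14, 14, 6, 4, -5, -14, -42] -> [50, 46, 28, 14, 14, 6, 4, -14, -42] -> [-50, -46, -28, -14, -14, -6, -4, 14, 42]
  [-26, -15, 38, 32, 49, 36] -> [49, 38, 36, 32, -15, -26] -> [38, 36, 32, -26] -> [-38, -36, -32, 26]
  [38, 45, 47, 41, -45, 10, -20, -42, -32] -> [47, 45, 41, 38, 10, -20, -32, -42, -45] -> [38, 10, -20, -32, -42] -> [-38, -10, 20, 32, 42]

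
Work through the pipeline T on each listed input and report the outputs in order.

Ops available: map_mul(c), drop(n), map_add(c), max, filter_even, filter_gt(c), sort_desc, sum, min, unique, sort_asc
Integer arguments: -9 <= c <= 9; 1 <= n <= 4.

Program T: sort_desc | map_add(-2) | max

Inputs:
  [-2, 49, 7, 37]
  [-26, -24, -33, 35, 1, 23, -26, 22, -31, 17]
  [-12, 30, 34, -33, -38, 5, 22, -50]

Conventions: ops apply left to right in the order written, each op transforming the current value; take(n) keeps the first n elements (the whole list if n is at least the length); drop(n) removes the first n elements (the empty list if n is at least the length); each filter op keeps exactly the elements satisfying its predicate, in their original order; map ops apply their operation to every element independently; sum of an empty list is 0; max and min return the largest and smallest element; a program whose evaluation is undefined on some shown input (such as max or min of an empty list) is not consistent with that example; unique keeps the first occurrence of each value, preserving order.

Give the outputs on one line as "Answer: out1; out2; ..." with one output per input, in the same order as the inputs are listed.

47; 33; 32

Execution, op by op:
  [-2, 49, 7, 37] -> [49, 37, 7, -2] -> [47, 35, 5, -4] -> 47
  [-26, -24, -33, 35, 1, 23, -26, 22, -31, 17] -> [35, 23, 22, 17, 1, -24, -26, -26, -31, -33] -> [33, 21, 20, 15, -1, -26, -28, -28, -33, -35] -> 33
  [-12, 30, 34, -33, -38, 5, 22, -50] -> [34, 30, 22, 5, -12, -33, -38, -50] -> [32, 28, 20, 3, -14, -35, -40, -52] -> 32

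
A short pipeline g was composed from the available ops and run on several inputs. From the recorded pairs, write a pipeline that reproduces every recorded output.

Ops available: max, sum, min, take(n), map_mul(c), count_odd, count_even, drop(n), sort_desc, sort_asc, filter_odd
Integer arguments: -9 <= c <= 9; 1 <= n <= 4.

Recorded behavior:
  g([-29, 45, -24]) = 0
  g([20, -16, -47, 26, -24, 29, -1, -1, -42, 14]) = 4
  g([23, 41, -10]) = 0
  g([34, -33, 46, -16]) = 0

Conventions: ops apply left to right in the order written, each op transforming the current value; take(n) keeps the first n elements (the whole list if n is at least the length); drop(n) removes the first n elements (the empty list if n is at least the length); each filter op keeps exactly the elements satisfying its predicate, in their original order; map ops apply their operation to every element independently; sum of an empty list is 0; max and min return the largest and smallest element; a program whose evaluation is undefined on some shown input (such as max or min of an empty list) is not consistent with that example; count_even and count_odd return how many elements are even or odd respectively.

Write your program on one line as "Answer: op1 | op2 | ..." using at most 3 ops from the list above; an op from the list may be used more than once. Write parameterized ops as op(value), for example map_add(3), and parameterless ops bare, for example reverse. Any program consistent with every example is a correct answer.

drop(2) | filter_odd | count_odd

Check, running the answer program on each example:
  [-29, 45, -24] -> [-24] -> [] -> 0
  [20, -16, -47, 26, -24, 29, -1, -1, -42, 14] -> [-47, 26, -24, 29, -1, -1, -42, 14] -> [-47, 29, -1, -1] -> 4
  [23, 41, -10] -> [-10] -> [] -> 0
  [34, -33, 46, -16] -> [46, -16] -> [] -> 0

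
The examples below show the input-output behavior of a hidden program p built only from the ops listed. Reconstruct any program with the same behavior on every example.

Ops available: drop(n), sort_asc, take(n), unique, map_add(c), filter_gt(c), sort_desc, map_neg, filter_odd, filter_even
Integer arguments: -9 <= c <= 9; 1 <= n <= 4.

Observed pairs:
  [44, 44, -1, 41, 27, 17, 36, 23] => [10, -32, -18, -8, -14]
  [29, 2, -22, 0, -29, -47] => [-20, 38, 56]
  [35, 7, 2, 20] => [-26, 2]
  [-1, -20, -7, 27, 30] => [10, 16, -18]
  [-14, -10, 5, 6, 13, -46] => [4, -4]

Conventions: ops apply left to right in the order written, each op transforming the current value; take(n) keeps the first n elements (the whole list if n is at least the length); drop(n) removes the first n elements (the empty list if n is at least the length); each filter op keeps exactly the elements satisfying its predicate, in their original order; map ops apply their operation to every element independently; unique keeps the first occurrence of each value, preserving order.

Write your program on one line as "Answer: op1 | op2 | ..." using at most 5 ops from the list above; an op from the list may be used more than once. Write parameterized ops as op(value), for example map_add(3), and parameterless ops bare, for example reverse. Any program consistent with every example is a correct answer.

map_add(-9) | unique | map_neg | filter_even

Check, running the answer program on each example:
  [44, 44, -1, 41, 27, 17, 36, 23] -> [35, 35, -10, 32, 18, 8, 27, 14] -> [35, -10, 32, 18, 8, 27, 14] -> [-35, 10, -32, -18, -8, -27, -14] -> [10, -32, -18, -8, -14]
  [29, 2, -22, 0, -29, -47] -> [20, -7, -31, -9, -38, -56] -> [20, -7, -31, -9, -38, -56] -> [-20, 7, 31, 9, 38, 56] -> [-20, 38, 56]
  [35, 7, 2, 20] -> [26, -2, -7, 11] -> [26, -2, -7, 11] -> [-26, 2, 7, -11] -> [-26, 2]
  [-1, -20, -7, 27, 30] -> [-10, -29, -16, 18, 21] -> [-10, -29, -16, 18, 21] -> [10, 29, 16, -18, -21] -> [10, 16, -18]
  [-14, -10, 5, 6, 13, -46] -> [-23, -19, -4, -3, 4, -55] -> [-23, -19, -4, -3, 4, -55] -> [23, 19, 4, 3, -4, 55] -> [4, -4]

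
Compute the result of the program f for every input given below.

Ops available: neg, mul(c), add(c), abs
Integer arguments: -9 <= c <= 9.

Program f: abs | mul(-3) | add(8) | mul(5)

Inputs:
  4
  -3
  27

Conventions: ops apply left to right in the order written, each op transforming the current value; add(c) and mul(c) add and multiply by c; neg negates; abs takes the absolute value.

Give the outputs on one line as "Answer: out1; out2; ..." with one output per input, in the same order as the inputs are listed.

-20; -5; -365

Execution, op by op:
  4 -> 4 -> -12 -> -4 -> -20
  -3 -> 3 -> -9 -> -1 -> -5
  27 -> 27 -> -81 -> -73 -> -365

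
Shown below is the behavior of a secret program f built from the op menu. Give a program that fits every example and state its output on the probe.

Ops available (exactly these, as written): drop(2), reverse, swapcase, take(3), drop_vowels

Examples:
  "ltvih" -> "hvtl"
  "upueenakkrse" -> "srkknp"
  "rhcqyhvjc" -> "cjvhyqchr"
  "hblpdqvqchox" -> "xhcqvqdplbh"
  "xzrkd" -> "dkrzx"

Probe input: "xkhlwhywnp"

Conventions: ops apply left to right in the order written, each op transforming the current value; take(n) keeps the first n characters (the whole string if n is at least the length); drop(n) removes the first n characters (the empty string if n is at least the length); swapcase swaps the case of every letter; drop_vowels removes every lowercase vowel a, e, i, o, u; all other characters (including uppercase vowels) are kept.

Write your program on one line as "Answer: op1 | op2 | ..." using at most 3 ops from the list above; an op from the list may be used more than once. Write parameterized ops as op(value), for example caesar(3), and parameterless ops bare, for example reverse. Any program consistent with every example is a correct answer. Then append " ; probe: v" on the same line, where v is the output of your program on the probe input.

reverse | drop_vowels ; probe: "pnwyhwlhkx"

Check, running the answer program on each example:
  "ltvih" -> "hivtl" -> "hvtl"
  "upueenakkrse" -> "esrkkaneeupu" -> "srkknp"
  "rhcqyhvjc" -> "cjvhyqchr" -> "cjvhyqchr"
  "hblpdqvqchox" -> "xohcqvqdplbh" -> "xhcqvqdplbh"
  "xzrkd" -> "dkrzx" -> "dkrzx"
  probe: "xkhlwhywnp" -> "pnwyhwlhkx" -> "pnwyhwlhkx"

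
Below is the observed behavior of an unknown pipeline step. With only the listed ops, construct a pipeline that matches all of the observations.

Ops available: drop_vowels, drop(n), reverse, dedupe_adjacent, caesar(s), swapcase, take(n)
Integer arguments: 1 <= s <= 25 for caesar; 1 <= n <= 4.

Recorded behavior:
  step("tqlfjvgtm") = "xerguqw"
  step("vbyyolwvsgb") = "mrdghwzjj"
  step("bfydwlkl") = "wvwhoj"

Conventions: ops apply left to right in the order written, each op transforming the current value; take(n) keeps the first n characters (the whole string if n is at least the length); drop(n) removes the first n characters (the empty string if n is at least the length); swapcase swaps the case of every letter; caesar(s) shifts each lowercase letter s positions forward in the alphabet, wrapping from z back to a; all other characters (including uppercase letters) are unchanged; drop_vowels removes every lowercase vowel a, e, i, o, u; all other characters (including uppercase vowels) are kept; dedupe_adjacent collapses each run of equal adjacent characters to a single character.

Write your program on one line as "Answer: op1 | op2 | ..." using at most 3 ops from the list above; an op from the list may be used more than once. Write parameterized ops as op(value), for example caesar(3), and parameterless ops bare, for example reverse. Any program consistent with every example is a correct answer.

caesar(11) | drop(2) | reverse

Check, running the answer program on each example:
  "tqlfjvgtm" -> "ebwqugrex" -> "wqugrex" -> "xerguqw"
  "vbyyolwvsgb" -> "gmjjzwhgdrm" -> "jjzwhgdrm" -> "mrdghwzjj"
  "bfydwlkl" -> "mqjohwvw" -> "johwvw" -> "wvwhoj"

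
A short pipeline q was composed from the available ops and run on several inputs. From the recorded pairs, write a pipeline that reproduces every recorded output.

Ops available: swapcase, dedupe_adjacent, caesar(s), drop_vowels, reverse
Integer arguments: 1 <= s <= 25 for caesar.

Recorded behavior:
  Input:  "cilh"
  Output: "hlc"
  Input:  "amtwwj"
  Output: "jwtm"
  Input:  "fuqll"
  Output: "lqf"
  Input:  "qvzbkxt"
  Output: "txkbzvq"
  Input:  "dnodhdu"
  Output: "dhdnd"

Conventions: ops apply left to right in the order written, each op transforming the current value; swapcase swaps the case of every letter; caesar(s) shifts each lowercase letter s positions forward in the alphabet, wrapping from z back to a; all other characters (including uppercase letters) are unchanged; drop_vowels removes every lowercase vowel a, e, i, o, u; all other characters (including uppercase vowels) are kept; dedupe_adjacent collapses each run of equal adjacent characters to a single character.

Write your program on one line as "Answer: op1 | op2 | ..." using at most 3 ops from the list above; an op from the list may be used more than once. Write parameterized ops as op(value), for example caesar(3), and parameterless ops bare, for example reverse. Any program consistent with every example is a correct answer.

dedupe_adjacent | reverse | drop_vowels

Check, running the answer program on each example:
  "cilh" -> "cilh" -> "hlic" -> "hlc"
  "amtwwj" -> "amtwj" -> "jwtma" -> "jwtm"
  "fuqll" -> "fuql" -> "lquf" -> "lqf"
  "qvzbkxt" -> "qvzbkxt" -> "txkbzvq" -> "txkbzvq"
  "dnodhdu" -> "dnodhdu" -> "udhdond" -> "dhdnd"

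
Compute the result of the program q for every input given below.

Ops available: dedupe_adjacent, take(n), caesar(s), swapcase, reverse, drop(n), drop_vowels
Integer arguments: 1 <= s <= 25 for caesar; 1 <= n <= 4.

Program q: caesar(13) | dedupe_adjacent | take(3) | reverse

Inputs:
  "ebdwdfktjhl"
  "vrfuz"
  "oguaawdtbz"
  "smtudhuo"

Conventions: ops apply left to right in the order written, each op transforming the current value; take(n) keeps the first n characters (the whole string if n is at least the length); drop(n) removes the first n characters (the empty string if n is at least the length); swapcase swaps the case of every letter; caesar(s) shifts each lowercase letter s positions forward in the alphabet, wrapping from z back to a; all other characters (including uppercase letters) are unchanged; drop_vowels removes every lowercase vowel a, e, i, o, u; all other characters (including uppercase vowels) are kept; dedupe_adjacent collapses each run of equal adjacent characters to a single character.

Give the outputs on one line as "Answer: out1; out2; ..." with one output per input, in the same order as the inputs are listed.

"qor"; "sei"; "htb"; "gzf"

Execution, op by op:
  "ebdwdfktjhl" -> "roqjqsxgwuy" -> "roqjqsxgwuy" -> "roq" -> "qor"
  "vrfuz" -> "ieshm" -> "ieshm" -> "ies" -> "sei"
  "oguaawdtbz" -> "bthnnjqgom" -> "bthnjqgom" -> "bth" -> "htb"
  "smtudhuo" -> "fzghquhb" -> "fzghquhb" -> "fzg" -> "gzf"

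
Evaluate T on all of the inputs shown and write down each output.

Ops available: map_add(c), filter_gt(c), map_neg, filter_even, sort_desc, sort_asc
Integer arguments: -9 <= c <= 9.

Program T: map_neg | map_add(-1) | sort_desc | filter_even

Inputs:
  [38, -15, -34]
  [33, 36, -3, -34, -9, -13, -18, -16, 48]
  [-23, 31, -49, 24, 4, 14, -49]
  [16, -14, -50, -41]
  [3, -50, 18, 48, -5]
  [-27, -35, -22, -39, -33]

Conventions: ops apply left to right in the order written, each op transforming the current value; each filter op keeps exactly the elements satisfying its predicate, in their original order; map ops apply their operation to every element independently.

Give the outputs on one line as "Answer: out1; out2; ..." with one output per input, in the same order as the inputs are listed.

[14]; [12, 8, 2, -34]; [48, 48, 22, -32]; [40]; [4, -4]; [38, 34, 32, 26]

Execution, op by op:
  [38, -15, -34] -> [-38, 15, 34] -> [-39, 14, 33] -> [33, 14, -39] -> [14]
  [33, 36, -3, -34, -9, -13, -18, -16, 48] -> [-33, -36, 3, 34, 9, 13, 18, 16, -48] -> [-34, -37, 2, 33, 8, 12, 17, 15, -49] -> [33, 17, 15, 12, 8, 2, -34, -37, -49] -> [12, 8, 2, -34]
  [-23, 31, -49, 24, 4, 14, -49] -> [23, -31, 49, -24, -4, -14, 49] -> [22, -32, 48, -25, -5, -15, 48] -> [48, 48, 22, -5, -15, -25, -32] -> [48, 48, 22, -32]
  [16, -14, -50, -41] -> [-16, 14, 50, 41] -> [-17, 13, 49, 40] -> [49, 40, 13, -17] -> [40]
  [3, -50, 18, 48, -5] -> [-3, 50, -18, -48, 5] -> [-4, 49, -19, -49, 4] -> [49, 4, -4, -19, -49] -> [4, -4]
  [-27, -35, -22, -39, -33] -> [27, 35, 22, 39, 33] -> [26, 34, 21, 38, 32] -> [38, 34, 32, 26, 21] -> [38, 34, 32, 26]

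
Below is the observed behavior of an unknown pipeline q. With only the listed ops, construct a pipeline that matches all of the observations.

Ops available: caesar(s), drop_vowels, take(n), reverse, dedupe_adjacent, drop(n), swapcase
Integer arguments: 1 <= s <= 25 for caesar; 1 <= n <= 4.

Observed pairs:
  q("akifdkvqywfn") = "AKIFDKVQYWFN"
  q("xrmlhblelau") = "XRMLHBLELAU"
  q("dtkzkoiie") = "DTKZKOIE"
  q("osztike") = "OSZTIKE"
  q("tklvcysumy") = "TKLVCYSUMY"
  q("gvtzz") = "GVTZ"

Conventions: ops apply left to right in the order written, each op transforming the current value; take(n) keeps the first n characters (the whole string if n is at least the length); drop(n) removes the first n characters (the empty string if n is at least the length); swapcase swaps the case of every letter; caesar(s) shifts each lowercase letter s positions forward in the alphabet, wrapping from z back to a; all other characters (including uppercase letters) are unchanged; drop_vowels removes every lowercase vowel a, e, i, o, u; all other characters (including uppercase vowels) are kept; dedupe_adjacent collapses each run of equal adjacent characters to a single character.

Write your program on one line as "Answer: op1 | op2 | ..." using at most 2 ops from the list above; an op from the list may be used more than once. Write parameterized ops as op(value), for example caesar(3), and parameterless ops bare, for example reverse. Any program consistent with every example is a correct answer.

dedupe_adjacent | swapcase

Check, running the answer program on each example:
  "akifdkvqywfn" -> "akifdkvqywfn" -> "AKIFDKVQYWFN"
  "xrmlhblelau" -> "xrmlhblelau" -> "XRMLHBLELAU"
  "dtkzkoiie" -> "dtkzkoie" -> "DTKZKOIE"
  "osztike" -> "osztike" -> "OSZTIKE"
  "tklvcysumy" -> "tklvcysumy" -> "TKLVCYSUMY"
  "gvtzz" -> "gvtz" -> "GVTZ"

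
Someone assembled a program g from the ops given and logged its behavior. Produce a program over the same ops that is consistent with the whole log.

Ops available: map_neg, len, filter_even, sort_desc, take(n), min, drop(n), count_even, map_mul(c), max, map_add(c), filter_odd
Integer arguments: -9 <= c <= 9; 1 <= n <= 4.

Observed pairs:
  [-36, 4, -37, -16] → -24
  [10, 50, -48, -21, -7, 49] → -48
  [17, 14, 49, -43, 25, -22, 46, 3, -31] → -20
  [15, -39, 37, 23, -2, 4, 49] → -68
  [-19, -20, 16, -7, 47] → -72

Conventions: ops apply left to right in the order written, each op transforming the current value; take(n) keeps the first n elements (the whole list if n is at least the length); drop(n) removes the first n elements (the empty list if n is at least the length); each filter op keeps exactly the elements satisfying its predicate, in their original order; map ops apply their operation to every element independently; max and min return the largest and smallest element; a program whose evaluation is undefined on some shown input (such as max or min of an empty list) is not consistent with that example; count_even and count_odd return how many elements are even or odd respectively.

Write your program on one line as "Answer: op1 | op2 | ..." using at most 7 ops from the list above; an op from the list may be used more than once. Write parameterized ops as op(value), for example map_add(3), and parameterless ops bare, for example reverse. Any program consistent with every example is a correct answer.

map_add(2) | map_neg | map_mul(4) | sort_desc | drop(3) | max

Check, running the answer program on each example:
  [-36, 4, -37, -16] -> [-34, 6, -35, -14] -> [34, -6, 35, 14] -> [136, -24, 140, 56] -> [140, 136, 56, -24] -> [-24] -> -24
  [10, 50, -48, -21, -7, 49] -> [12, 52, -46, -19, -5, 51] -> [-12, -52, 46, 19, 5, -51] -> [-48, -208, 184, 76, 20, -204] -> [184, 76, 20, -48, -204, -208] -> [-48, -204, -208] -> -48
  [17, 14, 49, -43, 25, -22, 46, 3, -31] -> [19, 16, 51, -41, 27, -20, 48, 5, -29] -> [-19, -16, -51, 41, -27, 20, -48, -5, 29] -> [-76, -64, -204, 164, -108, 80, -192, -20, 116] -> [164, 116, 80, -20, -64, -76, -108, -192, -204] -> [-20, -64, -76, -108, -192, -204] -> -20
  [15, -39, 37, 23, -2, 4, 49] -> [17, -37, 39, 25, 0, 6, 51] -> [-17, 37, -39, -25, 0, -6, -51] -> [-68, 148, -156, -100, 0, -24, -204] -> [148, 0, -24, -68, -100, -156, -204] -> [-68, -100, -156, -204] -> -68
  [-19, -20, 16, -7, 47] -> [-17, -18, 18, -5, 49] -> [17, 18, -18, 5, -49] -> [68, 72, -72, 20, -196] -> [72, 68, 20, -72, -196] -> [-72, -196] -> -72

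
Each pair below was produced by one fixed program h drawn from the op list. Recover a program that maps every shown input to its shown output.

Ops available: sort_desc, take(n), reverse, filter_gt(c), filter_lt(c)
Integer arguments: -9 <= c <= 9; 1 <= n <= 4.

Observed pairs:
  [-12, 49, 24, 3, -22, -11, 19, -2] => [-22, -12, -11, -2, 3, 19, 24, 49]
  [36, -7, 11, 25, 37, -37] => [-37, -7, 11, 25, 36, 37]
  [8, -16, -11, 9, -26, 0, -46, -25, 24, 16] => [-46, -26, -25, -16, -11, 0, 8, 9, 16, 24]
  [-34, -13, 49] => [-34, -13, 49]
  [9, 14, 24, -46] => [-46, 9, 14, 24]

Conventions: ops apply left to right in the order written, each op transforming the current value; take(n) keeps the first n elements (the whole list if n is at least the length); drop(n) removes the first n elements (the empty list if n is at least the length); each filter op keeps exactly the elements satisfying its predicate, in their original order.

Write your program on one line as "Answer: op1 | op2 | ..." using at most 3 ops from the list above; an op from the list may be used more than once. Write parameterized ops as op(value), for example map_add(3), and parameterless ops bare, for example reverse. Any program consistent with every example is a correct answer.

reverse | sort_desc | reverse

Check, running the answer program on each example:
  [-12, 49, 24, 3, -22, -11, 19, -2] -> [-2, 19, -11, -22, 3, 24, 49, -12] -> [49, 24, 19, 3, -2, -11, -12, -22] -> [-22, -12, -11, -2, 3, 19, 24, 49]
  [36, -7, 11, 25, 37, -37] -> [-37, 37, 25, 11, -7, 36] -> [37, 36, 25, 11, -7, -37] -> [-37, -7, 11, 25, 36, 37]
  [8, -16, -11, 9, -26, 0, -46, -25, 24, 16] -> [16, 24, -25, -46, 0, -26, 9, -11, -16, 8] -> [24, 16, 9, 8, 0, -11, -16, -25, -26, -46] -> [-46, -26, -25, -16, -11, 0, 8, 9, 16, 24]
  [-34, -13, 49] -> [49, -13, -34] -> [49, -13, -34] -> [-34, -13, 49]
  [9, 14, 24, -46] -> [-46, 24, 14, 9] -> [24, 14, 9, -46] -> [-46, 9, 14, 24]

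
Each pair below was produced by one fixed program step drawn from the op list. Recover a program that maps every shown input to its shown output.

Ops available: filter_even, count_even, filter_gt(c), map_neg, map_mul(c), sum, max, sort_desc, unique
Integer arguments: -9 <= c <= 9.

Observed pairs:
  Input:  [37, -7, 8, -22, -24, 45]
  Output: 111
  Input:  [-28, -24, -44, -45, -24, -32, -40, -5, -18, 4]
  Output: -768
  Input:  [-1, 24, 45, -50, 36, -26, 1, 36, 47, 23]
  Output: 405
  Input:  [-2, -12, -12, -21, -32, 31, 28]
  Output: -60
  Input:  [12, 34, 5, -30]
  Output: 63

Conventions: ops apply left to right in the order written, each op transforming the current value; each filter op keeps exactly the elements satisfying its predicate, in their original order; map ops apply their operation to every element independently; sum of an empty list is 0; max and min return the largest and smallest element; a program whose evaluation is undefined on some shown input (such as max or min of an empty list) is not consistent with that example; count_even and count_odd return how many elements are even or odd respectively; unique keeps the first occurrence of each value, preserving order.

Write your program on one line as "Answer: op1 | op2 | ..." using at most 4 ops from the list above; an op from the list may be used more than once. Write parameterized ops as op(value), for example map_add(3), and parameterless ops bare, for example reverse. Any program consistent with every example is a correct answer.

map_neg | map_mul(-3) | sum

Check, running the answer program on each example:
  [37, -7, 8, -22, -24, 45] -> [-37, 7, -8, 22, 24, -45] -> [111, -21, 24, -66, -72, 135] -> 111
  [-28, -24, -44, -45, -24, -32, -40, -5, -18, 4] -> [28, 24, 44, 45, 24, 32, 40, 5, 18, -4] -> [-84, -72, -132, -135, -72, -96, -120, -15, -54, 12] -> -768
  [-1, 24, 45, -50, 36, -26, 1, 36, 47, 23] -> [1, -24, -45, 50, -36, 26, -1, -36, -47, -23] -> [-3, 72, 135, -150, 108, -78, 3, 108, 141, 69] -> 405
  [-2, -12, -12, -21, -32, 31, 28] -> [2, 12, 12, 21, 32, -31, -28] -> [-6, -36, -36, -63, -96, 93, 84] -> -60
  [12, 34, 5, -30] -> [-12, -34, -5, 30] -> [36, 102, 15, -90] -> 63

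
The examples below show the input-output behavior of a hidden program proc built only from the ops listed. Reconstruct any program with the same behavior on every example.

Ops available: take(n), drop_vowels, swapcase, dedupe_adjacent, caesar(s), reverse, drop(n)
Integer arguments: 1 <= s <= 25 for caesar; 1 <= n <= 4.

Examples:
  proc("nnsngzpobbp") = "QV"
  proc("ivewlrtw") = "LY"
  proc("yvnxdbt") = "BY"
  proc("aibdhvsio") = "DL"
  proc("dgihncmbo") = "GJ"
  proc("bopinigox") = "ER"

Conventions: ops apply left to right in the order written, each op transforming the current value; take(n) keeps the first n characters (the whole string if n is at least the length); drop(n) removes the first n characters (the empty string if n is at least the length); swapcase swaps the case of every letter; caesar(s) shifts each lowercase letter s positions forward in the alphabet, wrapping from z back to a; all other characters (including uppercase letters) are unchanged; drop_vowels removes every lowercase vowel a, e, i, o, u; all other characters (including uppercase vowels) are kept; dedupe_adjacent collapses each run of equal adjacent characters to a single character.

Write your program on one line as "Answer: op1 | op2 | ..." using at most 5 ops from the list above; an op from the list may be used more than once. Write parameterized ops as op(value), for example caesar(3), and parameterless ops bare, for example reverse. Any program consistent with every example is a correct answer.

caesar(3) | dedupe_adjacent | swapcase | take(2)

Check, running the answer program on each example:
  "nnsngzpobbp" -> "qqvqjcsrees" -> "qvqjcsres" -> "QVQJCSRES" -> "QV"
  "ivewlrtw" -> "lyhzouwz" -> "lyhzouwz" -> "LYHZOUWZ" -> "LY"
  "yvnxdbt" -> "byqagew" -> "byqagew" -> "BYQAGEW" -> "BY"
  "aibdhvsio" -> "dlegkyvlr" -> "dlegkyvlr" -> "DLEGKYVLR" -> "DL"
  "dgihncmbo" -> "gjlkqfper" -> "gjlkqfper" -> "GJLKQFPER" -> "GJ"
  "bopinigox" -> "erslqljra" -> "erslqljra" -> "ERSLQLJRA" -> "ER"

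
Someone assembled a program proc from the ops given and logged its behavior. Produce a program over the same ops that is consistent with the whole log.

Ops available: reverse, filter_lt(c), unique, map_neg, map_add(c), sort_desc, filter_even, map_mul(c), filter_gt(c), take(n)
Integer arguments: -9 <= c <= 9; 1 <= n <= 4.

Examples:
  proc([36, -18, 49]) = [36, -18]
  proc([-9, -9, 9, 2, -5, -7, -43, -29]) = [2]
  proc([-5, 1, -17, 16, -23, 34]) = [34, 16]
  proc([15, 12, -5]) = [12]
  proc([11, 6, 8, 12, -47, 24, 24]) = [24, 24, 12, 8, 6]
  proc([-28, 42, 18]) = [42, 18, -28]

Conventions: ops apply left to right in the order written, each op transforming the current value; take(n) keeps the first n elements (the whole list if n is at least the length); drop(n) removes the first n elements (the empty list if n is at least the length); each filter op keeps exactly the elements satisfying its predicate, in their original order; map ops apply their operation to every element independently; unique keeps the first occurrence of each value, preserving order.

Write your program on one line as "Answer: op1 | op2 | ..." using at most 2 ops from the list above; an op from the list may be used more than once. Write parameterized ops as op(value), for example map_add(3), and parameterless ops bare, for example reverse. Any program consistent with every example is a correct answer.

filter_even | sort_desc

Check, running the answer program on each example:
  [36, -18, 49] -> [36, -18] -> [36, -18]
  [-9, -9, 9, 2, -5, -7, -43, -29] -> [2] -> [2]
  [-5, 1, -17, 16, -23, 34] -> [16, 34] -> [34, 16]
  [15, 12, -5] -> [12] -> [12]
  [11, 6, 8, 12, -47, 24, 24] -> [6, 8, 12, 24, 24] -> [24, 24, 12, 8, 6]
  [-28, 42, 18] -> [-28, 42, 18] -> [42, 18, -28]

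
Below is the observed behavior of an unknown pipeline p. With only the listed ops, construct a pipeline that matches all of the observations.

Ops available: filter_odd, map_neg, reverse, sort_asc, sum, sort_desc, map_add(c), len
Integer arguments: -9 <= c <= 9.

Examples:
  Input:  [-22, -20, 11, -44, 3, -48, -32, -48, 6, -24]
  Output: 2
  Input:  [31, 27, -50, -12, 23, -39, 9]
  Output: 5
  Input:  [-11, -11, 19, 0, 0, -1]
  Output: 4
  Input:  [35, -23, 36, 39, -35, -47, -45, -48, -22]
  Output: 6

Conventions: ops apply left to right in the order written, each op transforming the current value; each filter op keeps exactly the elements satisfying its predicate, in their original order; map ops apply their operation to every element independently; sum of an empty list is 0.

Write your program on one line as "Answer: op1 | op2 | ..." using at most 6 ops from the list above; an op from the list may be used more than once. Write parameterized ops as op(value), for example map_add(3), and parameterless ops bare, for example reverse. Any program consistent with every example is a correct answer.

sort_asc | filter_odd | map_neg | reverse | len

Check, running the answer program on each example:
  [-22, -20, 11, -44, 3, -48, -32, -48, 6, -24] -> [-48, -48, -44, -32, -24, -22, -20, 3, 6, 11] -> [3, 11] -> [-3, -11] -> [-11, -3] -> 2
  [31, 27, -50, -12, 23, -39, 9] -> [-50, -39, -12, 9, 23, 27, 31] -> [-39, 9, 23, 27, 31] -> [39, -9, -23, -27, -31] -> [-31, -27, -23, -9, 39] -> 5
  [-11, -11, 19, 0, 0, -1] -> [-11, -11, -1, 0, 0, 19] -> [-11, -11, -1, 19] -> [11, 11, 1, -19] -> [-19, 1, 11, 11] -> 4
  [35, -23, 36, 39, -35, -47, -45, -48, -22] -> [-48, -47, -45, -35, -23, -22, 35, 36, 39] -> [-47, -45, -35, -23, 35, 39] -> [47, 45, 35, 23, -35, -39] -> [-39, -35, 23, 35, 45, 47] -> 6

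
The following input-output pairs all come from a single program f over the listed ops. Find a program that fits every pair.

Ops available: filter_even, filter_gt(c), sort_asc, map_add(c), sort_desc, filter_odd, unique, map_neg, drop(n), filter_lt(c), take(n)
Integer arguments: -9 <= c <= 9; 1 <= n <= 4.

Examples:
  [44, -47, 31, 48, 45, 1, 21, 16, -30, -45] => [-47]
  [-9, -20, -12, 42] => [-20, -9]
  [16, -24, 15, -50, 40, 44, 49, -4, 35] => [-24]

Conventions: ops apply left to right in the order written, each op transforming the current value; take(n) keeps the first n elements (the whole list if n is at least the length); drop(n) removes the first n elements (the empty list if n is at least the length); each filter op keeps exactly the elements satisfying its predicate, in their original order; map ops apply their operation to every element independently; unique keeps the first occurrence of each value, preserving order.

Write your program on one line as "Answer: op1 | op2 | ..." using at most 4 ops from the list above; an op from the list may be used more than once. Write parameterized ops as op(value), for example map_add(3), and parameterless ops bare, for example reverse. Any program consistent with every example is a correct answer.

take(2) | filter_lt(-8) | sort_asc

Check, running the answer program on each example:
  [44, -47, 31, 48, 45, 1, 21, 16, -30, -45] -> [44, -47] -> [-47] -> [-47]
  [-9, -20, -12, 42] -> [-9, -20] -> [-9, -20] -> [-20, -9]
  [16, -24, 15, -50, 40, 44, 49, -4, 35] -> [16, -24] -> [-24] -> [-24]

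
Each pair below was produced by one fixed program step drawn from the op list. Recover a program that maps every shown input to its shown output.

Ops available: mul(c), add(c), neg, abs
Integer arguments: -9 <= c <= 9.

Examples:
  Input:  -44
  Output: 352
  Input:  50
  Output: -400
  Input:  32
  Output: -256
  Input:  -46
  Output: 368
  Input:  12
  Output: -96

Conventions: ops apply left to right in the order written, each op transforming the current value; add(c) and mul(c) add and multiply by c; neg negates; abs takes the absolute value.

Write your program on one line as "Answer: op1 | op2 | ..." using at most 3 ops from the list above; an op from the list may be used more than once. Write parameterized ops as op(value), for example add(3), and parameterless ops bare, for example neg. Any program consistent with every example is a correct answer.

mul(8) | neg

Check, running the answer program on each example:
  -44 -> -352 -> 352
  50 -> 400 -> -400
  32 -> 256 -> -256
  -46 -> -368 -> 368
  12 -> 96 -> -96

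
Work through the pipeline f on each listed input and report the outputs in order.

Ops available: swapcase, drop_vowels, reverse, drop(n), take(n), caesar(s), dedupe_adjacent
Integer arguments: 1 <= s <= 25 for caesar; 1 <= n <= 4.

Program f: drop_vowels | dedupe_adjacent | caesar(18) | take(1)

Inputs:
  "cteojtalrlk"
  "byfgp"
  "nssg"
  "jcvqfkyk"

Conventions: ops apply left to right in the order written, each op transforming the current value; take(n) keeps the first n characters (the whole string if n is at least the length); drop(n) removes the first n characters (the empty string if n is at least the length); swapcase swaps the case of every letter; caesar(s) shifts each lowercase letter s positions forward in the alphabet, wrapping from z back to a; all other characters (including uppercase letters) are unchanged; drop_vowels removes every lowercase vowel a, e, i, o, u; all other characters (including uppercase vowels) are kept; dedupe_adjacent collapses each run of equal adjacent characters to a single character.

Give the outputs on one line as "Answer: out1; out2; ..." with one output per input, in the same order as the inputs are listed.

Execution, op by op:
  "cteojtalrlk" -> "ctjtlrlk" -> "ctjtlrlk" -> "ulbldjdc" -> "u"
  "byfgp" -> "byfgp" -> "byfgp" -> "tqxyh" -> "t"
  "nssg" -> "nssg" -> "nsg" -> "fky" -> "f"
  "jcvqfkyk" -> "jcvqfkyk" -> "jcvqfkyk" -> "bunixcqc" -> "b"

"u"; "t"; "f"; "b"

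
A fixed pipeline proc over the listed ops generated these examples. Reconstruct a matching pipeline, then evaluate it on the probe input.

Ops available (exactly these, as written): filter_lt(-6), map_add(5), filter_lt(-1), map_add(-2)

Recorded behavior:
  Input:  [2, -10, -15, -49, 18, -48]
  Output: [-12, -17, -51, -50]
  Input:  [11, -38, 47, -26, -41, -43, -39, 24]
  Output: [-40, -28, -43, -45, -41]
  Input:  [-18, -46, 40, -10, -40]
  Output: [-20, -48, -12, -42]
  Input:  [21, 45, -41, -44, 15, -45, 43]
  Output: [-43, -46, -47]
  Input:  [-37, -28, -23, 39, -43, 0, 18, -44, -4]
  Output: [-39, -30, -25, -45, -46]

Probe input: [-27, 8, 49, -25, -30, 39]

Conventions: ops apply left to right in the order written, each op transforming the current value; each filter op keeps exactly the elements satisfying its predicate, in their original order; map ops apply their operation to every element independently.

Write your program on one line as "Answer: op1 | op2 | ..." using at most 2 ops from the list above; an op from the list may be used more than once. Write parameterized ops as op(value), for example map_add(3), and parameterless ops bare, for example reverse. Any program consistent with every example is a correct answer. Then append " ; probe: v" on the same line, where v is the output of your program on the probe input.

filter_lt(-6) | map_add(-2) ; probe: [-29, -27, -32]

Check, running the answer program on each example:
  [2, -10, -15, -49, 18, -48] -> [-10, -15, -49, -48] -> [-12, -17, -51, -50]
  [11, -38, 47, -26, -41, -43, -39, 24] -> [-38, -26, -41, -43, -39] -> [-40, -28, -43, -45, -41]
  [-18, -46, 40, -10, -40] -> [-18, -46, -10, -40] -> [-20, -48, -12, -42]
  [21, 45, -41, -44, 15, -45, 43] -> [-41, -44, -45] -> [-43, -46, -47]
  [-37, -28, -23, 39, -43, 0, 18, -44, -4] -> [-37, -28, -23, -43, -44] -> [-39, -30, -25, -45, -46]
  probe: [-27, 8, 49, -25, -30, 39] -> [-27, -25, -30] -> [-29, -27, -32]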